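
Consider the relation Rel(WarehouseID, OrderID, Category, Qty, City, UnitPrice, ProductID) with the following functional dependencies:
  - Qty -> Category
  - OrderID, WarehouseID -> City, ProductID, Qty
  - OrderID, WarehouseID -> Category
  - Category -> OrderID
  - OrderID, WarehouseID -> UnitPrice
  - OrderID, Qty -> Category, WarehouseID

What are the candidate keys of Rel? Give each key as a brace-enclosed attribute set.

{Category, WarehouseID}, {OrderID, WarehouseID}, {Qty}

{Qty} is a candidate key since {Qty}⁺ = {Category, City, OrderID, ProductID, Qty, UnitPrice, WarehouseID} covers every attribute.
{Category, WarehouseID} is a candidate key since {Category, WarehouseID}⁺ = {Category, City, OrderID, ProductID, Qty, UnitPrice, WarehouseID} covers every attribute.
{OrderID, WarehouseID} is a candidate key since {OrderID, WarehouseID}⁺ = {Category, City, OrderID, ProductID, Qty, UnitPrice, WarehouseID} covers every attribute.
Any other superkey properly contains one of these, so there are no further candidate keys.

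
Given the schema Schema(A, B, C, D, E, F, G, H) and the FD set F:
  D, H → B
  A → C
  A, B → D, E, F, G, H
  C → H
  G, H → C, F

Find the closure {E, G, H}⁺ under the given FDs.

Start with {E, G, H}.
G, H → C, F applies; add {C, F} → now {C, E, F, G, H}.
No further FD applies.

{C, E, F, G, H}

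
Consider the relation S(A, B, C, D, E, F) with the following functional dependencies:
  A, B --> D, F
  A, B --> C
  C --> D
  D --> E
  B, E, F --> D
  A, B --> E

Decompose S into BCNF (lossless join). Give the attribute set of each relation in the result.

Candidate key of the original relation: {A, B}.
Within {A, B, C, D, E, F}: {C}⁺ ∩ {A, B, C, D, E, F} = {C, D, E}, not the whole set, so C --> D, E violates BCNF; decompose into {C, D, E} and {A, B, C, F}.
Within {C, D, E}: {D}⁺ ∩ {C, D, E} = {D, E}, not the whole set, so D --> E violates BCNF; decompose into {D, E} and {C, D}.
{D, E} has no BCNF violation.
{C, D} has no BCNF violation.
{A, B, C, F} has no BCNF violation.

{A, B, C, F}; {C, D}; {D, E}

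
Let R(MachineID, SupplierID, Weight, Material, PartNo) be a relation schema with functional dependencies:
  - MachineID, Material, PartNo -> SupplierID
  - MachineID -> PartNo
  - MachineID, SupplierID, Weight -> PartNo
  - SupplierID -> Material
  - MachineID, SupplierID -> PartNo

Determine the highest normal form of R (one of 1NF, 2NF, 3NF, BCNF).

Candidate keys: {MachineID, Material, Weight}, {MachineID, SupplierID, Weight}. Prime attributes: {MachineID, Material, SupplierID, Weight}.
MachineID, Material, PartNo -> SupplierID: {MachineID, Material, PartNo}⁺ = {MachineID, Material, PartNo, SupplierID}, which is not all of the attributes, so the left side is not a superkey — BCNF is violated.
MachineID -> PartNo has non-prime {PartNo} on the right and a non-superkey on the left, so 3NF fails.
Since {MachineID} ⊂ {MachineID, Material, Weight} and {MachineID}⁺ ⊇ {PartNo} with {PartNo} non-prime, there is a partial dependency; 2NF fails.

1NF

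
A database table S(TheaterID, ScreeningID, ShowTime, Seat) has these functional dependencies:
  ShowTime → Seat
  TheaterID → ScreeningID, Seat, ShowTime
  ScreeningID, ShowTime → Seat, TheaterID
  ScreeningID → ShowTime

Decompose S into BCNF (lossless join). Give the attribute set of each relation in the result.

{ScreeningID, ShowTime, TheaterID}; {Seat, ShowTime}

Candidate keys of the original relation: {ScreeningID}, {TheaterID}.
{ScreeningID, Seat, ShowTime, TheaterID}: {ShowTime} determines {Seat, ShowTime} here but is not a superkey — split on ShowTime → Seat, giving {Seat, ShowTime} and {ScreeningID, ShowTime, TheaterID}.
{Seat, ShowTime} is in BCNF.
{ScreeningID, ShowTime, TheaterID} is in BCNF.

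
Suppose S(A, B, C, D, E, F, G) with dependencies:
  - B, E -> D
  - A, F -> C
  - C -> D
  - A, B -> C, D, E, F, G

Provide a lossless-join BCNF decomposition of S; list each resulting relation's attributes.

Candidate key of the original relation: {A, B}.
{A, B, C, D, E, F, G}: {B, E} determines {B, D, E} here but is not a superkey — split on B, E -> D, giving {B, D, E} and {A, B, C, E, F, G}.
{B, D, E} is in BCNF.
{A, B, C, E, F, G}: {A, F} determines {A, C, F} here but is not a superkey — split on A, F -> C, giving {A, C, F} and {A, B, E, F, G}.
{A, C, F} is in BCNF.
{A, B, E, F, G} is in BCNF.

{A, B, E, F, G}; {A, C, F}; {B, D, E}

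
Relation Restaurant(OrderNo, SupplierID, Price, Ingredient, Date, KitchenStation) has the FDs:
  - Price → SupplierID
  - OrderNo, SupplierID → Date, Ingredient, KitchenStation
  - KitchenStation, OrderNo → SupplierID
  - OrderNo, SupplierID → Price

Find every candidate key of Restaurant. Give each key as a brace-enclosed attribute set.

{KitchenStation, OrderNo}, {OrderNo, Price}, {OrderNo, SupplierID}

{OrderNo} never appears on the right of any FD, so every key must include it.
Closure of {KitchenStation, OrderNo} is {Date, Ingredient, KitchenStation, OrderNo, Price, SupplierID}, the whole schema; {KitchenStation, OrderNo} is a candidate key.
Closure of {OrderNo, Price} is {Date, Ingredient, KitchenStation, OrderNo, Price, SupplierID}, the whole schema; {OrderNo, Price} is a candidate key.
Closure of {OrderNo, SupplierID} is {Date, Ingredient, KitchenStation, OrderNo, Price, SupplierID}, the whole schema; {OrderNo, SupplierID} is a candidate key.
Any other superkey properly contains one of these, so there are no further candidate keys.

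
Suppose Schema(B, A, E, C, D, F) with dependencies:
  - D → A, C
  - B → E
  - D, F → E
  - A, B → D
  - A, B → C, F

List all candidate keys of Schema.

{A, B}, {B, D}

Attributes never on any right-hand side: {B} — every candidate key must contain it.
{A, B}⁺ = {A, B, C, D, E, F}, which is every attribute, so {A, B} is a candidate key.
{B, D}⁺ = {A, B, C, D, E, F}, which is every attribute, so {B, D} is a candidate key.
These are minimal and exhaustive — every other superkey contains one of them.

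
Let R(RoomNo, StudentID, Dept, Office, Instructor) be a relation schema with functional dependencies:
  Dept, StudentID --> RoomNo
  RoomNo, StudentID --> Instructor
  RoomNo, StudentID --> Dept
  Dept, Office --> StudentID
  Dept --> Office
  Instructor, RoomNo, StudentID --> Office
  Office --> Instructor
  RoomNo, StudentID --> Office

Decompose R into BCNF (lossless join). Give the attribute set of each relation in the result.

{Dept, Office, RoomNo, StudentID}; {Instructor, Office}

Candidate keys of the original relation: {Dept}, {RoomNo, StudentID}.
{Dept, Instructor, Office, RoomNo, StudentID}: {Office} determines {Instructor, Office} here but is not a superkey — split on Office --> Instructor, giving {Instructor, Office} and {Dept, Office, RoomNo, StudentID}.
{Instructor, Office} has no BCNF violation.
{Dept, Office, RoomNo, StudentID} has no BCNF violation.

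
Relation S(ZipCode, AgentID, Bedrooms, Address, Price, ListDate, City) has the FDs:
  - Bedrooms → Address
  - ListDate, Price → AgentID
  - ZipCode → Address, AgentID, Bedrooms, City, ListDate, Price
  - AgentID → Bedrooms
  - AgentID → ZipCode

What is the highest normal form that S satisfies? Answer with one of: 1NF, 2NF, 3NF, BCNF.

Candidate keys: {AgentID}, {ListDate, Price}, {ZipCode}. Prime attributes: {AgentID, ListDate, Price, ZipCode}.
For Bedrooms → Address we have {Bedrooms}⁺ = {Address, Bedrooms}; {Bedrooms} is not a superkey, so BCNF fails.
Bedrooms → Address determines the non-prime attribute {Address} from a non-superkey — 3NF is violated.
Checking every proper subset of each key, none determines a non-prime attribute — 2NF is satisfied.

2NF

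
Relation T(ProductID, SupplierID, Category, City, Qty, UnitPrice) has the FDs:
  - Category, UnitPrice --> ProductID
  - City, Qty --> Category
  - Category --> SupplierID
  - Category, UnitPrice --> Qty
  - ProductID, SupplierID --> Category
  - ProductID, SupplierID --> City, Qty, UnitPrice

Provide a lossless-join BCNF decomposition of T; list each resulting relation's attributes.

Candidate keys of the original relation: {Category, ProductID}, {Category, UnitPrice}, {City, ProductID, Qty}, {City, Qty, UnitPrice}, {ProductID, SupplierID}.
{Category, City, ProductID, Qty, SupplierID, UnitPrice}: {City, Qty} determines {Category, City, Qty, SupplierID} here but is not a superkey — split on City, Qty --> Category, SupplierID, giving {Category, City, Qty, SupplierID} and {City, ProductID, Qty, UnitPrice}.
{Category, City, Qty, SupplierID}: {Category} determines {Category, SupplierID} here but is not a superkey — split on Category --> SupplierID, giving {Category, SupplierID} and {Category, City, Qty}.
{Category, SupplierID} is in BCNF.
{Category, City, Qty} is in BCNF.
{City, ProductID, Qty, UnitPrice} is in BCNF.

{Category, City, Qty}; {Category, SupplierID}; {City, ProductID, Qty, UnitPrice}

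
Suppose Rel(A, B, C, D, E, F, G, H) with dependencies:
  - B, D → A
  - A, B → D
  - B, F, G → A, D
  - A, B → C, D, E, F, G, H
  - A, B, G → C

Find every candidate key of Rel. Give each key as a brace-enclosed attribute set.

No FD produces {B}, so it must be in every candidate key.
{A, B} is a candidate key since {A, B}⁺ = {A, B, C, D, E, F, G, H} covers every attribute.
{B, D} is a candidate key since {B, D}⁺ = {A, B, C, D, E, F, G, H} covers every attribute.
{B, F, G} is a candidate key since {B, F, G}⁺ = {A, B, C, D, E, F, G, H} covers every attribute.
No proper subset of any of these is a key, and no other minimal superkey exists.

{A, B}, {B, D}, {B, F, G}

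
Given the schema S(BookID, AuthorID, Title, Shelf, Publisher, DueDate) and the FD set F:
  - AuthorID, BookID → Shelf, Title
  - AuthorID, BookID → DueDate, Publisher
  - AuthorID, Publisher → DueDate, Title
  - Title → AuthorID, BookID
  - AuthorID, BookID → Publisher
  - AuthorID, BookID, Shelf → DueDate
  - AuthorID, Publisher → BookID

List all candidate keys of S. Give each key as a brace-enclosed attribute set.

{Title}⁺ = {AuthorID, BookID, DueDate, Publisher, Shelf, Title} — all of the relation — so {Title} is a candidate key.
{AuthorID, BookID}⁺ = {AuthorID, BookID, DueDate, Publisher, Shelf, Title} — all of the relation — so {AuthorID, BookID} is a candidate key.
{AuthorID, Publisher}⁺ = {AuthorID, BookID, DueDate, Publisher, Shelf, Title} — all of the relation — so {AuthorID, Publisher} is a candidate key.
Any other superkey properly contains one of these, so there are no further candidate keys.

{AuthorID, BookID}, {AuthorID, Publisher}, {Title}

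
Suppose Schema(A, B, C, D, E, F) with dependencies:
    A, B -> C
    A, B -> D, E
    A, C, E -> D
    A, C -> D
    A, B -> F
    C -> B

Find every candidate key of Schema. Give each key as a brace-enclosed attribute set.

{A, B}, {A, C}

{A} never appears on the right of any FD, so every key must include it.
Closure of {A, B} is {A, B, C, D, E, F}, the whole schema; {A, B} is a candidate key.
Closure of {A, C} is {A, B, C, D, E, F}, the whole schema; {A, C} is a candidate key.
No proper subset of any of these is a key, and no other minimal superkey exists.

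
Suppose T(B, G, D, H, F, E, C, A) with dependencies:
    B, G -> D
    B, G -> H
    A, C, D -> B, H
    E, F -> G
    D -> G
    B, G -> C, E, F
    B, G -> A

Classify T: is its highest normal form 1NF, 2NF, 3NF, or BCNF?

3NF

Candidate keys: {A, C, D}, {B, D}, {B, E, F}, {B, G}. Prime attributes: {A, B, C, D, E, F, G}.
E, F -> G breaks BCNF: {E, F}⁺ = {E, F, G}, so {E, F} is not a superkey.
Its right-hand attributes {G} are all prime, as are those of every other non-superkey FD — the relation is in 3NF.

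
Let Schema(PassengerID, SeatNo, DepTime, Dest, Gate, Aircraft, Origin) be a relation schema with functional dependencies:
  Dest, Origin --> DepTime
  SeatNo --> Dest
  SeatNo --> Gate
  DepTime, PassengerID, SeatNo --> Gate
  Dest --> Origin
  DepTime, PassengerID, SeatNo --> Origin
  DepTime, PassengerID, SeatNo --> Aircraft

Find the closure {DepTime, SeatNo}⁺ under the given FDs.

{DepTime, Dest, Gate, Origin, SeatNo}

Start with {DepTime, SeatNo}.
SeatNo --> Dest applies; add {Dest} → now {DepTime, Dest, SeatNo}.
SeatNo --> Gate applies; add {Gate} → now {DepTime, Dest, Gate, SeatNo}.
Dest --> Origin applies; add {Origin} → now {DepTime, Dest, Gate, Origin, SeatNo}.
No further FD applies.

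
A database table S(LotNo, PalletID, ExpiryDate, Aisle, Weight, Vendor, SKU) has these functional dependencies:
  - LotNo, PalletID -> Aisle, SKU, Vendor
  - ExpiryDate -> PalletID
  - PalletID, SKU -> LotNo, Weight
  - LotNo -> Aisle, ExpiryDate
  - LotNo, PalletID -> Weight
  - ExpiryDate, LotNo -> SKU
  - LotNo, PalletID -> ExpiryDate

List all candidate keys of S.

{ExpiryDate, SKU}, {LotNo}, {PalletID, SKU}

{LotNo}⁺ = {Aisle, ExpiryDate, LotNo, PalletID, SKU, Vendor, Weight} — all of the relation — so {LotNo} is a candidate key.
{ExpiryDate, SKU}⁺ = {Aisle, ExpiryDate, LotNo, PalletID, SKU, Vendor, Weight} — all of the relation — so {ExpiryDate, SKU} is a candidate key.
{PalletID, SKU}⁺ = {Aisle, ExpiryDate, LotNo, PalletID, SKU, Vendor, Weight} — all of the relation — so {PalletID, SKU} is a candidate key.
These are minimal and exhaustive — every other superkey contains one of them.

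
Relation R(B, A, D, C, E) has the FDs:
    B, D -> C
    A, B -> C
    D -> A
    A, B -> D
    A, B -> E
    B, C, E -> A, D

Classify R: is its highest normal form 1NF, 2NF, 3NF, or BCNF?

Candidate keys: {A, B}, {B, C, E}, {B, D}. Prime attributes: {A, B, C, D, E}.
D -> A: {D}⁺ = {A, D}, which is not all of the attributes, so the left side is not a superkey — BCNF is violated.
But every attribute on its right side ({A}) is prime, and the same holds for every other non-superkey FD, so 3NF still holds.

3NF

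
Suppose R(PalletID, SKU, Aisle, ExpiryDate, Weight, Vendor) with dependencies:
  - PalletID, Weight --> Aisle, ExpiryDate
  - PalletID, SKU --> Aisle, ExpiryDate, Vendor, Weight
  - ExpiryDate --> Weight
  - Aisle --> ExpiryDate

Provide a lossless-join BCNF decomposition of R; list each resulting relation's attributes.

{Aisle, ExpiryDate}; {Aisle, PalletID}; {ExpiryDate, Weight}; {PalletID, SKU, Vendor, Weight}

Candidate key of the original relation: {PalletID, SKU}.
Within {Aisle, ExpiryDate, PalletID, SKU, Vendor, Weight}: {PalletID, Weight}⁺ ∩ {Aisle, ExpiryDate, PalletID, SKU, Vendor, Weight} = {Aisle, ExpiryDate, PalletID, Weight}, not the whole set, so PalletID, Weight --> Aisle, ExpiryDate violates BCNF; decompose into {Aisle, ExpiryDate, PalletID, Weight} and {PalletID, SKU, Vendor, Weight}.
Within {Aisle, ExpiryDate, PalletID, Weight}: {ExpiryDate}⁺ ∩ {Aisle, ExpiryDate, PalletID, Weight} = {ExpiryDate, Weight}, not the whole set, so ExpiryDate --> Weight violates BCNF; decompose into {ExpiryDate, Weight} and {Aisle, ExpiryDate, PalletID}.
{ExpiryDate, Weight}: every determinant is a superkey — BCNF.
Within {Aisle, ExpiryDate, PalletID}: {Aisle}⁺ ∩ {Aisle, ExpiryDate, PalletID} = {Aisle, ExpiryDate}, not the whole set, so Aisle --> ExpiryDate violates BCNF; decompose into {Aisle, ExpiryDate} and {Aisle, PalletID}.
{Aisle, ExpiryDate}: every determinant is a superkey — BCNF.
{Aisle, PalletID}: every determinant is a superkey — BCNF.
{PalletID, SKU, Vendor, Weight}: every determinant is a superkey — BCNF.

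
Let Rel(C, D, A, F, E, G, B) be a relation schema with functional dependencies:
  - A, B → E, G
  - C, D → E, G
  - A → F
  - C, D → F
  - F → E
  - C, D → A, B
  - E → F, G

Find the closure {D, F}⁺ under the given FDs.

{D, E, F, G}

Start with {D, F}.
F → E applies; add {E} → now {D, E, F}.
E → F, G applies; add {G} → now {D, E, F, G}.
No further FD applies.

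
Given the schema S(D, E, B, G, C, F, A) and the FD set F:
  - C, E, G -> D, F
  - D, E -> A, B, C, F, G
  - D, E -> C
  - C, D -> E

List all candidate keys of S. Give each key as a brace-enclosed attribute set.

{C, D}, {C, E, G}, {D, E}

{C, D} is a candidate key since {C, D}⁺ = {A, B, C, D, E, F, G} covers every attribute.
{D, E} is a candidate key since {D, E}⁺ = {A, B, C, D, E, F, G} covers every attribute.
{C, E, G} is a candidate key since {C, E, G}⁺ = {A, B, C, D, E, F, G} covers every attribute.
These are minimal and exhaustive — every other superkey contains one of them.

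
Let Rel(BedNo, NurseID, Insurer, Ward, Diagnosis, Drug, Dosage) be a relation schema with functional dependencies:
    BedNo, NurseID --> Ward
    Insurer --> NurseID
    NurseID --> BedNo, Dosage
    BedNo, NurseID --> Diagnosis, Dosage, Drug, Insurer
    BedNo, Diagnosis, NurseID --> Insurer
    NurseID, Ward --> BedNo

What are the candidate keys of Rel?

{Insurer}⁺ = {BedNo, Diagnosis, Dosage, Drug, Insurer, NurseID, Ward}, which is every attribute, so {Insurer} is a candidate key.
{NurseID}⁺ = {BedNo, Diagnosis, Dosage, Drug, Insurer, NurseID, Ward}, which is every attribute, so {NurseID} is a candidate key.
Any other superkey properly contains one of these, so there are no further candidate keys.

{Insurer}, {NurseID}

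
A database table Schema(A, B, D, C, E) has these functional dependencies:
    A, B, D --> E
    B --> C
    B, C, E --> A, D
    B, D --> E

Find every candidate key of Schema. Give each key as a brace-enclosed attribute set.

No FD produces {B}, so it must be in every candidate key.
{B, D}⁺ = {A, B, C, D, E} — all of the relation — so {B, D} is a candidate key.
{B, E}⁺ = {A, B, C, D, E} — all of the relation — so {B, E} is a candidate key.
No proper subset of any of these is a key, and no other minimal superkey exists.

{B, D}, {B, E}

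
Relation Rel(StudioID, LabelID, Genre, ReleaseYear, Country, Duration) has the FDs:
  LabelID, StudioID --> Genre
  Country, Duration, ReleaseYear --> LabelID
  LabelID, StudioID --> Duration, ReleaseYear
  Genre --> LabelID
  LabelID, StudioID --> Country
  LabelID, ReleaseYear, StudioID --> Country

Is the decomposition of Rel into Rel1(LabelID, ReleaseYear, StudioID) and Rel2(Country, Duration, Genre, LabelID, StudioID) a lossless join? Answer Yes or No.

Yes

Rel1 ∩ Rel2 = {LabelID, StudioID}; its closure under F is {Country, Duration, Genre, LabelID, ReleaseYear, StudioID}.
This includes all of Rel1, so the common attributes are a superkey of Rel1 — the join is lossless.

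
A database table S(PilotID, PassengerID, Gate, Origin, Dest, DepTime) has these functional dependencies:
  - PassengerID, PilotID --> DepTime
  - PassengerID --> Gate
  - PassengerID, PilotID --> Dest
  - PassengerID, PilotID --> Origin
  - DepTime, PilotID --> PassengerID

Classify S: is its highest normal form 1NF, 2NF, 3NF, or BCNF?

1NF

Candidate keys: {DepTime, PilotID}, {PassengerID, PilotID}. Prime attributes: {DepTime, PassengerID, PilotID}.
For PassengerID --> Gate we have {PassengerID}⁺ = {Gate, PassengerID}; {PassengerID} is not a superkey, so BCNF fails.
Because {Gate} is non-prime and the left side of PassengerID --> Gate is not a superkey, the relation is not in 3NF.
{PassengerID} is a proper subset of the key {PassengerID, PilotID}, and {PassengerID}⁺ contains the non-prime attribute {Gate} — a partial dependency, so 2NF is violated.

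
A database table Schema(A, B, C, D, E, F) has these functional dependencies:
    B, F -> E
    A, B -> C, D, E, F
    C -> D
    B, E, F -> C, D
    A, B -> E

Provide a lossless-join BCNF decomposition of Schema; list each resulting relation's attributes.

{A, B, F}; {B, C, E, F}; {C, D}

Candidate key of the original relation: {A, B}.
In {A, B, C, D, E, F}, {B, F} is not a superkey ({B, F}⁺ restricted to this set is {B, C, D, E, F}), so split on B, F -> C, D, E into {B, C, D, E, F} and {A, B, F}.
In {B, C, D, E, F}, {C} is not a superkey ({C}⁺ restricted to this set is {C, D}), so split on C -> D into {C, D} and {B, C, E, F}.
{C, D} is in BCNF.
{B, C, E, F} is in BCNF.
{A, B, F} is in BCNF.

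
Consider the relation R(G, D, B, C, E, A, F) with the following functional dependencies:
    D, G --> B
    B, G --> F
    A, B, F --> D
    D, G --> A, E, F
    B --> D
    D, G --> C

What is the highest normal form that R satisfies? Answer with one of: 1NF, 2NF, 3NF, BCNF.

3NF

Candidate keys: {B, G}, {D, G}. Prime attributes: {B, D, G}.
For A, B, F --> D we have {A, B, F}⁺ = {A, B, D, F}; {A, B, F} is not a superkey, so BCNF fails.
But every attribute on its right side ({D}) is prime, and the same holds for every other non-superkey FD, so 3NF still holds.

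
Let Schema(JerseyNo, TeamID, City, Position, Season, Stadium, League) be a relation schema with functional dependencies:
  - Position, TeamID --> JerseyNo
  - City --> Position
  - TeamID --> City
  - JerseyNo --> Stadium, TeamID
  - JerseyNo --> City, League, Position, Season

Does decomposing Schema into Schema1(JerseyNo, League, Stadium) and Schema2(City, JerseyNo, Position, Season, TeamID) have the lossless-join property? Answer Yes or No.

Yes

Common attributes: {JerseyNo}; their closure is {City, JerseyNo, League, Position, Season, Stadium, TeamID}.
Since Schema1 ⊆ {City, JerseyNo, League, Position, Season, Stadium, TeamID}, the intersection is a superkey of Schema1; the decomposition is lossless.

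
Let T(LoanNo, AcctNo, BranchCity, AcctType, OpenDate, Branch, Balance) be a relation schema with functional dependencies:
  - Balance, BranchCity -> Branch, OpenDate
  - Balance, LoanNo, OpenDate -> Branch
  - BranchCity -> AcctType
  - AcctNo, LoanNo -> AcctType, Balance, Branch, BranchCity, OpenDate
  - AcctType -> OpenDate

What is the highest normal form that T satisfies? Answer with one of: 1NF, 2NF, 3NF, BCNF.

2NF

Candidate key: {AcctNo, LoanNo}. Prime attributes: {AcctNo, LoanNo}.
Balance, BranchCity -> Branch, OpenDate: {Balance, BranchCity}⁺ = {AcctType, Balance, Branch, BranchCity, OpenDate}, which is not all of the attributes, so the left side is not a superkey — BCNF is violated.
Balance, BranchCity -> Branch, OpenDate has non-prime {Branch, OpenDate} on the right and a non-superkey on the left, so 3NF fails.
No proper subset of a key has a non-prime attribute in its closure, so there is no partial dependency; 2NF holds.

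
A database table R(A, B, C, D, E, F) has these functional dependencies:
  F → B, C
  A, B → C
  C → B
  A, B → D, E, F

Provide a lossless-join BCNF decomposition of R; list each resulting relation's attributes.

{A, D, E, F}; {B, C}; {C, F}

Candidate keys of the original relation: {A, B}, {A, C}, {A, F}.
Within {A, B, C, D, E, F}: {F}⁺ ∩ {A, B, C, D, E, F} = {B, C, F}, not the whole set, so F → B, C violates BCNF; decompose into {B, C, F} and {A, D, E, F}.
Within {B, C, F}: {C}⁺ ∩ {B, C, F} = {B, C}, not the whole set, so C → B violates BCNF; decompose into {B, C} and {C, F}.
{B, C}: every determinant is a superkey — BCNF.
{C, F}: every determinant is a superkey — BCNF.
{A, D, E, F}: every determinant is a superkey — BCNF.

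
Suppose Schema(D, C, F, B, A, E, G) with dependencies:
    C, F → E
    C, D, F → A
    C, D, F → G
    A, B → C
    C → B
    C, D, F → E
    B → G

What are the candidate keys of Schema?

No FD produces {D, F}, so they must be in every candidate key.
{C, D, F}⁺ = {A, B, C, D, E, F, G}, which is every attribute, so {C, D, F} is a candidate key.
{A, B, D, F}⁺ = {A, B, C, D, E, F, G}, which is every attribute, so {A, B, D, F} is a candidate key.
Any other superkey properly contains one of these, so there are no further candidate keys.

{A, B, D, F}, {C, D, F}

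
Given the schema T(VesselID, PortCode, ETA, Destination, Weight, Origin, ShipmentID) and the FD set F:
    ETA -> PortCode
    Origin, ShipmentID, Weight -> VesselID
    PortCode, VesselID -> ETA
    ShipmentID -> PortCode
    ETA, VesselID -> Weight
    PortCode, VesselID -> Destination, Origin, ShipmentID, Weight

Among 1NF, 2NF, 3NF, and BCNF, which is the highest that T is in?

Candidate keys: {ETA, VesselID}, {Origin, ShipmentID, Weight}, {PortCode, VesselID}, {ShipmentID, VesselID}. Prime attributes: {ETA, Origin, PortCode, ShipmentID, VesselID, Weight}.
ETA -> PortCode breaks BCNF: {ETA}⁺ = {ETA, PortCode}, so {ETA} is not a superkey.
Its right-hand attributes {PortCode} are all prime, as are those of every other non-superkey FD — the relation is in 3NF.

3NF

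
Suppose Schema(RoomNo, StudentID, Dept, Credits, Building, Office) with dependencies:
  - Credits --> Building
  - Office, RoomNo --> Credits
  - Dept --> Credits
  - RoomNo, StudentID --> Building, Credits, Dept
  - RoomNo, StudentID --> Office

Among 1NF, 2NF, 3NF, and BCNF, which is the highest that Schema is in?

2NF

Candidate key: {RoomNo, StudentID}. Prime attributes: {RoomNo, StudentID}.
Credits --> Building: {Credits}⁺ = {Building, Credits}, which is not all of the attributes, so the left side is not a superkey — BCNF is violated.
Credits --> Building determines the non-prime attribute {Building} from a non-superkey — 3NF is violated.
No proper subset of a key has a non-prime attribute in its closure, so there is no partial dependency; 2NF holds.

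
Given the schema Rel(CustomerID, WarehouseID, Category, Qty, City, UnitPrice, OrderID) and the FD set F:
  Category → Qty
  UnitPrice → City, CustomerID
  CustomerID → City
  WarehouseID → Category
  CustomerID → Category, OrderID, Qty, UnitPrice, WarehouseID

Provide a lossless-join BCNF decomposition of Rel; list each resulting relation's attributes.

Candidate keys of the original relation: {CustomerID}, {UnitPrice}.
In {Category, City, CustomerID, OrderID, Qty, UnitPrice, WarehouseID}, {Category} is not a superkey ({Category}⁺ restricted to this set is {Category, Qty}), so split on Category → Qty into {Category, Qty} and {Category, City, CustomerID, OrderID, UnitPrice, WarehouseID}.
{Category, Qty} has no BCNF violation.
In {Category, City, CustomerID, OrderID, UnitPrice, WarehouseID}, {WarehouseID} is not a superkey ({WarehouseID}⁺ restricted to this set is {Category, WarehouseID}), so split on WarehouseID → Category into {Category, WarehouseID} and {City, CustomerID, OrderID, UnitPrice, WarehouseID}.
{Category, WarehouseID} has no BCNF violation.
{City, CustomerID, OrderID, UnitPrice, WarehouseID} has no BCNF violation.

{Category, Qty}; {Category, WarehouseID}; {City, CustomerID, OrderID, UnitPrice, WarehouseID}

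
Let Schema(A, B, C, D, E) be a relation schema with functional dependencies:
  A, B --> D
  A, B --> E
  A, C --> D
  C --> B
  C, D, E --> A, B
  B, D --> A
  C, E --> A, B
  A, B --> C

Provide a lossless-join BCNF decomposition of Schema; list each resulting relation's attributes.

Candidate keys of the original relation: {A, B}, {A, C}, {B, D}, {C, D}, {C, E}.
Within {A, B, C, D, E}: {C}⁺ ∩ {A, B, C, D, E} = {B, C}, not the whole set, so C --> B violates BCNF; decompose into {B, C} and {A, C, D, E}.
{B, C} is in BCNF.
{A, C, D, E} is in BCNF.

{A, C, D, E}; {B, C}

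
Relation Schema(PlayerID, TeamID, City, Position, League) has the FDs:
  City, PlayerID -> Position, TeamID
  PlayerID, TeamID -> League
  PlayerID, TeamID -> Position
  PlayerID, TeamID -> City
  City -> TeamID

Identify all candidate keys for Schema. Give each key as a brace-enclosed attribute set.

No FD produces {PlayerID}, so it must be in every candidate key.
{City, PlayerID}⁺ = {City, League, PlayerID, Position, TeamID}, which is every attribute, so {City, PlayerID} is a candidate key.
{PlayerID, TeamID}⁺ = {City, League, PlayerID, Position, TeamID}, which is every attribute, so {PlayerID, TeamID} is a candidate key.
No proper subset of any of these is a key, and no other minimal superkey exists.

{City, PlayerID}, {PlayerID, TeamID}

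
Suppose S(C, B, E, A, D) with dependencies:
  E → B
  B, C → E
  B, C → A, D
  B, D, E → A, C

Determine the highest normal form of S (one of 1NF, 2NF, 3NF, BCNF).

3NF

Candidate keys: {B, C}, {C, E}, {D, E}. Prime attributes: {B, C, D, E}.
E → B: {E}⁺ = {B, E}, which is not all of the attributes, so the left side is not a superkey — BCNF is violated.
Since {B} ⊆ prime attributes and every other non-superkey FD also has a prime right side, the schema is in 3NF.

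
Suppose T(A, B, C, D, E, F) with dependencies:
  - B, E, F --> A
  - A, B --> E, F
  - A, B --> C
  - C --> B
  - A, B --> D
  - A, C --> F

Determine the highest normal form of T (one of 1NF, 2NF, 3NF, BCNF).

Candidate keys: {A, B}, {A, C}, {B, E, F}, {C, E, F}. Prime attributes: {A, B, C, E, F}.
C --> B: {C}⁺ = {B, C}, which is not all of the attributes, so the left side is not a superkey — BCNF is violated.
Since {B} ⊆ prime attributes and every other non-superkey FD also has a prime right side, the schema is in 3NF.

3NF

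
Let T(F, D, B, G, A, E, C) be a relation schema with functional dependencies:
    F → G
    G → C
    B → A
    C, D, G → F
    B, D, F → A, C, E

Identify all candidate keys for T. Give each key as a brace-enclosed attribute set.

{B, D, F}, {B, D, G}

Attributes never on any right-hand side: {B, D} — every candidate key must contain all of them.
{B, D, F}⁺ = {A, B, C, D, E, F, G} — all of the relation — so {B, D, F} is a candidate key.
{B, D, G}⁺ = {A, B, C, D, E, F, G} — all of the relation — so {B, D, G} is a candidate key.
No proper subset of any of these is a key, and no other minimal superkey exists.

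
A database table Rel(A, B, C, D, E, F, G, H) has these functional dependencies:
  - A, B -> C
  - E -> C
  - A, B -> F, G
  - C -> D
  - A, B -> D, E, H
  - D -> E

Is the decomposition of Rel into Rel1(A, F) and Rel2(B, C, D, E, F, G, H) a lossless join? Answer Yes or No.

No

Rel1 ∩ Rel2 = {F}; its closure under F is {F}.
The closure covers neither Rel1 nor Rel2 entirely; the join is not lossless.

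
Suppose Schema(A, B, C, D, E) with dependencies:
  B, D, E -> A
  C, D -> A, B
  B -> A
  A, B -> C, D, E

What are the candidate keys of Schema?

{B}, {C, D}

{B} is a candidate key since {B}⁺ = {A, B, C, D, E} covers every attribute.
{C, D} is a candidate key since {C, D}⁺ = {A, B, C, D, E} covers every attribute.
These are minimal and exhaustive — every other superkey contains one of them.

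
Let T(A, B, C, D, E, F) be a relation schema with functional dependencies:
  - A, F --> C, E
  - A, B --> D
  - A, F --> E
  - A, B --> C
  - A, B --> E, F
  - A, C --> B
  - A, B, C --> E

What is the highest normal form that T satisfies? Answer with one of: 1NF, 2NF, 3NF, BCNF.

Candidate keys: {A, B}, {A, C}, {A, F}. Prime attributes: {A, B, C, F}.
Every FD has a superkey on the left, so the relation is in BCNF.

BCNF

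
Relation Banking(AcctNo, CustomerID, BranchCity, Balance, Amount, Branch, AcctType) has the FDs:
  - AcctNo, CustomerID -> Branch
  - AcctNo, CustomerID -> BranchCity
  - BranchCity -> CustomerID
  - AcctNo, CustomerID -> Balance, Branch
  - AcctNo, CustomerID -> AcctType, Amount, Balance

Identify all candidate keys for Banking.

{AcctNo, BranchCity}, {AcctNo, CustomerID}

{AcctNo} never appears on the right of any FD, so every key must include it.
{AcctNo, BranchCity}⁺ = {AcctNo, AcctType, Amount, Balance, Branch, BranchCity, CustomerID}, which is every attribute, so {AcctNo, BranchCity} is a candidate key.
{AcctNo, CustomerID}⁺ = {AcctNo, AcctType, Amount, Balance, Branch, BranchCity, CustomerID}, which is every attribute, so {AcctNo, CustomerID} is a candidate key.
No proper subset of any of these is a key, and no other minimal superkey exists.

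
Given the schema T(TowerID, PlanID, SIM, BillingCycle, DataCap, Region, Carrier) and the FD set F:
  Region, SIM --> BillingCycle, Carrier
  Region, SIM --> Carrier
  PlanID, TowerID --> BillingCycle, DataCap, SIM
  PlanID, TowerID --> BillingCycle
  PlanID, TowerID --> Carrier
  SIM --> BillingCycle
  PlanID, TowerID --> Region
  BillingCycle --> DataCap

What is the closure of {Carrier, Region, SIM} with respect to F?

Start with {Carrier, Region, SIM}.
Region, SIM --> BillingCycle, Carrier applies; add {BillingCycle} → now {BillingCycle, Carrier, Region, SIM}.
BillingCycle --> DataCap applies; add {DataCap} → now {BillingCycle, Carrier, DataCap, Region, SIM}.
No further FD applies.

{BillingCycle, Carrier, DataCap, Region, SIM}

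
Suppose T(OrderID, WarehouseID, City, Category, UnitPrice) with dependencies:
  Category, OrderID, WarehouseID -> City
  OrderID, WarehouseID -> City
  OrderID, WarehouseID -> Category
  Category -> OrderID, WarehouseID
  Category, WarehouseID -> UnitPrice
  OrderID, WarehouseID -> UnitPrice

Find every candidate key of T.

{Category}⁺ = {Category, City, OrderID, UnitPrice, WarehouseID}, which is every attribute, so {Category} is a candidate key.
{OrderID, WarehouseID}⁺ = {Category, City, OrderID, UnitPrice, WarehouseID}, which is every attribute, so {OrderID, WarehouseID} is a candidate key.
These are minimal and exhaustive — every other superkey contains one of them.

{Category}, {OrderID, WarehouseID}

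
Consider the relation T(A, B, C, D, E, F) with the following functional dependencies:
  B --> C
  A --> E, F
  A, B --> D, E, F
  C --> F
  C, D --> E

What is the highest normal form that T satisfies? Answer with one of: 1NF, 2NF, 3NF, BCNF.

1NF

Candidate key: {A, B}. Prime attributes: {A, B}.
B --> C: {B}⁺ = {B, C, F}, which is not all of the attributes, so the left side is not a superkey — BCNF is violated.
B --> C determines the non-prime attribute {C} from a non-superkey — 3NF is violated.
{A} is a proper subset of the key {A, B}, and {A}⁺ contains the non-prime attributes {E, F} — a partial dependency, so 2NF is violated.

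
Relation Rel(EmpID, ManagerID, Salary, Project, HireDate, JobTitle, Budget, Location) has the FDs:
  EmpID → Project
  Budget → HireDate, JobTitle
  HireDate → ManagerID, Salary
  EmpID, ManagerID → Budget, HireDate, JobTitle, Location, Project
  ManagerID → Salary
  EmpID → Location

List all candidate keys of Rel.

{Budget, EmpID}, {EmpID, HireDate}, {EmpID, ManagerID}

No FD produces {EmpID}, so it must be in every candidate key.
{Budget, EmpID}⁺ = {Budget, EmpID, HireDate, JobTitle, Location, ManagerID, Project, Salary} — all of the relation — so {Budget, EmpID} is a candidate key.
{EmpID, HireDate}⁺ = {Budget, EmpID, HireDate, JobTitle, Location, ManagerID, Project, Salary} — all of the relation — so {EmpID, HireDate} is a candidate key.
{EmpID, ManagerID}⁺ = {Budget, EmpID, HireDate, JobTitle, Location, ManagerID, Project, Salary} — all of the relation — so {EmpID, ManagerID} is a candidate key.
Any other superkey properly contains one of these, so there are no further candidate keys.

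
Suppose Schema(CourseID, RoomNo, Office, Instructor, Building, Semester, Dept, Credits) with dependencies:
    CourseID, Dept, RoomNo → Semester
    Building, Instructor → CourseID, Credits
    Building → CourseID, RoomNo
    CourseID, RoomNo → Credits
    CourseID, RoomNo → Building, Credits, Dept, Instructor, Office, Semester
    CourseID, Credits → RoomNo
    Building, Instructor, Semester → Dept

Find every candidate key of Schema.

{Building} is a candidate key since {Building}⁺ = {Building, CourseID, Credits, Dept, Instructor, Office, RoomNo, Semester} covers every attribute.
{CourseID, Credits} is a candidate key since {CourseID, Credits}⁺ = {Building, CourseID, Credits, Dept, Instructor, Office, RoomNo, Semester} covers every attribute.
{CourseID, RoomNo} is a candidate key since {CourseID, RoomNo}⁺ = {Building, CourseID, Credits, Dept, Instructor, Office, RoomNo, Semester} covers every attribute.
No proper subset of any of these is a key, and no other minimal superkey exists.

{Building}, {CourseID, Credits}, {CourseID, RoomNo}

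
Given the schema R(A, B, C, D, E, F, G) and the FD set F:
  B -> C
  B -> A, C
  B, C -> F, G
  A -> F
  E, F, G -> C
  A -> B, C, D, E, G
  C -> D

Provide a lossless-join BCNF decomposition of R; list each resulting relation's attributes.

Candidate keys of the original relation: {A}, {B}.
Within {A, B, C, D, E, F, G}: {E, F, G}⁺ ∩ {A, B, C, D, E, F, G} = {C, D, E, F, G}, not the whole set, so E, F, G -> C, D violates BCNF; decompose into {C, D, E, F, G} and {A, B, E, F, G}.
Within {C, D, E, F, G}: {C}⁺ ∩ {C, D, E, F, G} = {C, D}, not the whole set, so C -> D violates BCNF; decompose into {C, D} and {C, E, F, G}.
{C, D}: every determinant is a superkey — BCNF.
{C, E, F, G}: every determinant is a superkey — BCNF.
{A, B, E, F, G}: every determinant is a superkey — BCNF.

{A, B, E, F, G}; {C, D}; {C, E, F, G}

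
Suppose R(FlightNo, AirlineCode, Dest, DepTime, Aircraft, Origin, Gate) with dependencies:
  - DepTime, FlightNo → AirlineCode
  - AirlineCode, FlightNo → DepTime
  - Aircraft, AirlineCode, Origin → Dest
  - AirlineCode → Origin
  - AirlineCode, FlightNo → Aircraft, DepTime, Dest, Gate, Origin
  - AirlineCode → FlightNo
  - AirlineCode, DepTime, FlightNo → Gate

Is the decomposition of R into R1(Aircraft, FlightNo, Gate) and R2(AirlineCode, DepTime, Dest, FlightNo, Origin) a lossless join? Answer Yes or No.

No

R1 ∩ R2 = {FlightNo}; its closure under F is {FlightNo}.
R1 ⊄ {FlightNo} and R2 ⊄ {FlightNo}, so the split is lossy.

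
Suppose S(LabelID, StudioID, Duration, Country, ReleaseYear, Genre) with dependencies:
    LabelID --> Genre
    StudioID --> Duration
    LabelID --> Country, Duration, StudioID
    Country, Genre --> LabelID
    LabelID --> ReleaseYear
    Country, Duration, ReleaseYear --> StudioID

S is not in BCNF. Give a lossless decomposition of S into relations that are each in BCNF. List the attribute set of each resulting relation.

{Country, Genre, LabelID, ReleaseYear, StudioID}; {Duration, StudioID}

Candidate keys of the original relation: {Country, Genre}, {LabelID}.
Within {Country, Duration, Genre, LabelID, ReleaseYear, StudioID}: {StudioID}⁺ ∩ {Country, Duration, Genre, LabelID, ReleaseYear, StudioID} = {Duration, StudioID}, not the whole set, so StudioID --> Duration violates BCNF; decompose into {Duration, StudioID} and {Country, Genre, LabelID, ReleaseYear, StudioID}.
{Duration, StudioID} has no BCNF violation.
{Country, Genre, LabelID, ReleaseYear, StudioID} has no BCNF violation.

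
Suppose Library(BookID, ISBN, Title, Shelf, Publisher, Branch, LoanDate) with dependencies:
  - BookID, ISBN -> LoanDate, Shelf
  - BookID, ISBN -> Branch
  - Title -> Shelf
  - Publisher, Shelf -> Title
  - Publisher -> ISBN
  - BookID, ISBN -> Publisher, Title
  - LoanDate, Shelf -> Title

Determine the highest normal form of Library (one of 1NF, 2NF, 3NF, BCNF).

Candidate keys: {BookID, ISBN}, {BookID, Publisher}. Prime attributes: {BookID, ISBN, Publisher}.
Title -> Shelf breaks BCNF: {Title}⁺ = {Shelf, Title}, so {Title} is not a superkey.
Because {Shelf} is non-prime and the left side of Title -> Shelf is not a superkey, the relation is not in 3NF.
No proper subset of a key has a non-prime attribute in its closure, so there is no partial dependency; 2NF holds.

2NF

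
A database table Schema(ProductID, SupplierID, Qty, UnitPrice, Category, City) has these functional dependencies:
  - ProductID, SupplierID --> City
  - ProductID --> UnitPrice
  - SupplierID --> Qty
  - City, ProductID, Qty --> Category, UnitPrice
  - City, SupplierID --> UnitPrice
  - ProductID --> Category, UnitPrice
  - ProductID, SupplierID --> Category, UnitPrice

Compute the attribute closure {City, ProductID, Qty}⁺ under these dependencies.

{Category, City, ProductID, Qty, UnitPrice}

Start with {City, ProductID, Qty}.
ProductID --> UnitPrice applies; add {UnitPrice} → now {City, ProductID, Qty, UnitPrice}.
City, ProductID, Qty --> Category, UnitPrice applies; add {Category} → now {Category, City, ProductID, Qty, UnitPrice}.
No further FD applies.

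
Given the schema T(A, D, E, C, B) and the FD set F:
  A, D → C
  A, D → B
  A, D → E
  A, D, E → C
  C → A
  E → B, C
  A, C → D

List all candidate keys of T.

{A, D}, {C}, {E}

{C}⁺ = {A, B, C, D, E} — all of the relation — so {C} is a candidate key.
{E}⁺ = {A, B, C, D, E} — all of the relation — so {E} is a candidate key.
{A, D}⁺ = {A, B, C, D, E} — all of the relation — so {A, D} is a candidate key.
These are minimal and exhaustive — every other superkey contains one of them.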